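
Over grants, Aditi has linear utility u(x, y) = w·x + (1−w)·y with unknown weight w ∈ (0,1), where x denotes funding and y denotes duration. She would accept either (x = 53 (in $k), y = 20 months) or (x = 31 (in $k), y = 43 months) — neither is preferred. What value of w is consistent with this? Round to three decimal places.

w = 0.511

u(53,20) = u(31,43) means w·53 + (1−w)·20 = w·31 + (1−w)·43.
Collecting terms: w·22 = (1−w)·23.
So w/(1−w) = 23/22 = 1.0455, giving w = 23/(22+23) = 0.511.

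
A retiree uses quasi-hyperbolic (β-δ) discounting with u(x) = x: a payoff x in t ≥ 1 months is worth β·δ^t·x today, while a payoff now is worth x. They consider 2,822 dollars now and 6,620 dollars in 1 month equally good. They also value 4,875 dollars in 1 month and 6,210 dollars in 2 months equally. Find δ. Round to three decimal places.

δ ≈ 0.785

The second indifference involves only future payoffs, so β cancels: β·δ^1·4875 = β·δ^2·6210, giving δ = 4875/6210 = 0.78502.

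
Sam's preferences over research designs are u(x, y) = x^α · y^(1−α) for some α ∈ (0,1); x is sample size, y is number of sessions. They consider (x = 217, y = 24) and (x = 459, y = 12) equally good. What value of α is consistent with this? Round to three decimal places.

Set the two utilities equal: 217^α·24^(1−α) = 459^α·12^(1−α).
Rearrange to (217/459)^α = (12/24)^(1−α) and take logs: α·-0.749153 = (1−α)·-0.693147.
Thus α·(-1.442300) = -0.693147, so α = -0.693147/-1.442300 ≈ 0.481.

α ≈ 0.481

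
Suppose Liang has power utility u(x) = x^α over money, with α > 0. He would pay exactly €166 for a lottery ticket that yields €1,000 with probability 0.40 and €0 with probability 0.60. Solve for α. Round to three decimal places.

α ≈ 0.510

Since u(0) = 0, the lottery's EU is 0.40·1000^α.
Indifference: 166^α = 0.40·1000^α, so (166/1000)^α = 0.40.
α = ln(0.40) / ln(166/1000) = -0.916291/-1.795767 ≈ 0.510.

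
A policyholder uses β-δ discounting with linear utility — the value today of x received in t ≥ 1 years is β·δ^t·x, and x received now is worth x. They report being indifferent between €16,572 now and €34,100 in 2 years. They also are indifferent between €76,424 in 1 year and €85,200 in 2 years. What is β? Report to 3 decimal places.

From the later pair, β·δ^1·76424 = β·δ^2·85200; dividing through, δ = 76424/85200 = 0.89700.
Now use the now-vs-future pair: 16572 = β·δ^2·34100 gives β = 16572/(0.80460·34100) ≈ 0.604.

β ≈ 0.604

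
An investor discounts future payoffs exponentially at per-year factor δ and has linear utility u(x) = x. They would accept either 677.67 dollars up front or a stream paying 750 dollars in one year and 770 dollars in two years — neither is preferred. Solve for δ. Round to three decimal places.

δ ≈ 0.570

The stream is worth 750δ + 770δ² today, so 750δ + 770δ² = 677.67.
Rearranged: 770δ² + 750δ − 677.67 = 0.
δ = (−750 + √(750² + 4·770·677.67)) / (2·770) = (−750 + √2649723.60) / 1540 ≈ 0.570.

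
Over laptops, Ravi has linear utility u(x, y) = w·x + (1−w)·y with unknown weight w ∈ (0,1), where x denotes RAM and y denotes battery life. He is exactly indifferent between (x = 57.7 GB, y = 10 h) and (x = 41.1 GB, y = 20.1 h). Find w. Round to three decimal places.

w = 0.378

u(57.7,10) = u(41.1,20.1) means w·57.7 + (1−w)·10 = w·41.1 + (1−w)·20.1.
Collecting terms: w·16.6 = (1−w)·10.1.
The marginal rate of substitution is 10.1/16.6, so w = 10.1/(16.6+10.1) = 0.378.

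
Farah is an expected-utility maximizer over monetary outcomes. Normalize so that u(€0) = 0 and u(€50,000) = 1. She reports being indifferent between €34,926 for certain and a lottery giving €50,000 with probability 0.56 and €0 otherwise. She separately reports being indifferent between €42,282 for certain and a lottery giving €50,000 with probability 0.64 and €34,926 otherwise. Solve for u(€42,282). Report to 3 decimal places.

0.842

The first gamble pins u(€34,926): it must equal 0.56·1 + 0.44·0 = 0.56.
Then u(€42,282) = 0.64·u(€50,000) + 0.36·u(€34,926) = 0.64·1.00 + 0.36·0.56 = 0.8416.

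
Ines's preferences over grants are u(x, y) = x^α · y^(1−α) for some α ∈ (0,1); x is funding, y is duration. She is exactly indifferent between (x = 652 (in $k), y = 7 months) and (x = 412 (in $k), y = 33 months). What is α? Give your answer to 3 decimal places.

α ≈ 0.772

The Cobb–Douglas utilities coincide, so 652^α·7^(1−α) = 412^α·33^(1−α).
Taking logs: α·ln 652 + (1−α)·ln 7 = α·ln 412 + (1−α)·ln 33, i.e. α·0.459021 = (1−α)·1.550597.
So α/(1−α) = (1.550597)/(0.459021) = 3.378052, and α = 3.378052/4.378052 ≈ 0.772.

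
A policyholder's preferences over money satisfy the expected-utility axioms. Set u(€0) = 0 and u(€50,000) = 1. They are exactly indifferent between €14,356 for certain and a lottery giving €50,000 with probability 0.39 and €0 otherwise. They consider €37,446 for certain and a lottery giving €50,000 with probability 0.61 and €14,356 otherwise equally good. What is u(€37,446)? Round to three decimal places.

0.762

From the first indifference, u(€14,356) = 0.39·u(€50,000) + 0.61·u(€0) = 0.39·1 + 0.61·0 = 0.39.
The second indifference gives u(€37,446) = 0.61·u(€50,000) + 0.39·u(€14,356) = 0.61·1.00 + 0.39·0.39 = 0.7621.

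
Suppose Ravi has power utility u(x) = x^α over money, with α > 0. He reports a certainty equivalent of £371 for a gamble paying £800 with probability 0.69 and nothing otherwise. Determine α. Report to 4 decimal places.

α ≈ 0.4829

The lottery's expected utility is 0.69·u(800) + 0.31·u(0) = 0.69·800^α (since u(0) = 0 for α > 0).
Equating: 371^α = 0.69·800^α, i.e. 0.4637^α = 0.69.
Take logs: α = ln 0.69 / ln(371/800) ≈ 0.482898.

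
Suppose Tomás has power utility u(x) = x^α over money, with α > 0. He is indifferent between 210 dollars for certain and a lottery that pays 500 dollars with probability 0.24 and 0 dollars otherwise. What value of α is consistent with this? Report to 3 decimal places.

The lottery's expected utility is 0.24·u(500) + 0.76·u(0) = 0.24·500^α (since u(0) = 0 for α > 0).
Indifference: 210^α = 0.24·500^α, so (210/500)^α = 0.24.
Taking logs: α·ln(210/500) = ln(0.24), so α = -1.427116 / -0.867501 ≈ 1.645.

α ≈ 1.645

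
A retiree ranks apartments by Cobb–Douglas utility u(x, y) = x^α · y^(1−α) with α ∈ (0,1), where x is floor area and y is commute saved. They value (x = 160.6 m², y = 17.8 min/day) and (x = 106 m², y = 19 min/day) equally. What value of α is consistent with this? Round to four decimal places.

Indifference: 160.6^α · 17.8^(1−α) = 106^α · 19^(1−α).
Taking logs: α·ln 160.6 + (1−α)·ln 17.8 = α·ln 106 + (1−α)·ln 19, i.e. α·0.4154777 = (1−α)·0.0652405.
With A = 0.4154777 and B = 0.0652405: α·A = (1−α)·B, so α = B/(A+B) = 0.0652405/0.4807182 ≈ 0.1357.

α ≈ 0.1357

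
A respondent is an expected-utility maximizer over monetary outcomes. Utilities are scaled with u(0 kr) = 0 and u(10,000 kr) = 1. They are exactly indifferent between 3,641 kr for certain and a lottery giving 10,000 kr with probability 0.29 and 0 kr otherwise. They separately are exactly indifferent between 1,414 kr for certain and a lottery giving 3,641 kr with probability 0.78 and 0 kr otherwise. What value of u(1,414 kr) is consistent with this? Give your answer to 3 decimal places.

From the first indifference, u(3,641 kr) = 0.29·u(10,000 kr) + 0.71·u(0 kr) = 0.29·1 + 0.71·0 = 0.29.
Then u(1,414 kr) = 0.78·u(3,641 kr) + 0.22·u(0 kr) = 0.78·0.29 + 0.22·0.00 = 0.2262.

0.226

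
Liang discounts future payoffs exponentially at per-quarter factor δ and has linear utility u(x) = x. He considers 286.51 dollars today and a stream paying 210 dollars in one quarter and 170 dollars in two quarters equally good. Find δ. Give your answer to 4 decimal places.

δ ≈ 0.8200

The stream is worth 210δ + 170δ² today, so 210δ + 170δ² = 286.51.
Rearranged: 170δ² + 210δ − 286.51 = 0.
δ = (−210 + √(210² + 4·170·286.51)) / (2·170) = (−210 + √238926.80) / 340 ≈ 0.8200.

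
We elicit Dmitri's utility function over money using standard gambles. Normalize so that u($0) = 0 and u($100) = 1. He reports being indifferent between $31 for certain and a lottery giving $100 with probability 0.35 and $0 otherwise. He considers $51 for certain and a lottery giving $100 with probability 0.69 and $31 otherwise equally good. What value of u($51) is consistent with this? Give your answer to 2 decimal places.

0.80

From the first indifference, u($31) = 0.35·u($100) + 0.65·u($0) = 0.35·1 + 0.65·0 = 0.35.
Chaining: u($51) = 0.69·1.00 + 0.31·0.35 = 0.7985.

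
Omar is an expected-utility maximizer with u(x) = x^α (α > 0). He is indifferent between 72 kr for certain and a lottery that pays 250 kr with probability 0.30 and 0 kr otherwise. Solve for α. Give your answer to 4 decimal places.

α ≈ 0.9672

The lottery's expected utility is 0.30·u(250) + 0.70·u(0) = 0.30·250^α (since u(0) = 0 for α > 0).
Setting u(72) equal to that: 72^α = 0.30·250^α ⇒ (72/250)^α = 0.30.
Taking logs: α·ln(72/250) = ln(0.30), so α = -1.2039728 / -1.2447948 ≈ 0.9672.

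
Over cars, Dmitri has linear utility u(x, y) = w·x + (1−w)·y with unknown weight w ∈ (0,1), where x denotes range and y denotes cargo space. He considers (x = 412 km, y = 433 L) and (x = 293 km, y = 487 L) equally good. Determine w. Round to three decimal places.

Equating utilities: w·412 + (1−w)·433 = w·293 + (1−w)·487.
Collecting terms: w·119 = (1−w)·54.
So w/(1−w) = 54/119 = 0.4538, giving w = 54/(119+54) = 0.312.

w = 0.312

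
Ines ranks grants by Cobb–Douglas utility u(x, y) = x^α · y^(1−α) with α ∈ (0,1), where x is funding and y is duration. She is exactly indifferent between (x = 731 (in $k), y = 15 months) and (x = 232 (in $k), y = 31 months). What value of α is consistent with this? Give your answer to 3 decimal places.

Indifference: 731^α · 15^(1−α) = 232^α · 31^(1−α).
Rearrange to (731/232)^α = (31/15)^(1−α) and take logs: α·1.147676 = (1−α)·0.725937.
Thus α·(1.873613) = 0.725937, so α = 0.725937/1.873613 ≈ 0.387.

α ≈ 0.387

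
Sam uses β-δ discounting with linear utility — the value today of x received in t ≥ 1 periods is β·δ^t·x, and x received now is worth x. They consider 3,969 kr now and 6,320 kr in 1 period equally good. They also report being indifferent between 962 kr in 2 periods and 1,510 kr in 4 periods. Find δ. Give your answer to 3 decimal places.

δ ≈ 0.798

The second indifference involves only future payoffs, so β cancels: β·δ^2·962 = β·δ^4·1510, giving δ^2 = 962/1510 = 0.63709, so δ = 0.79818.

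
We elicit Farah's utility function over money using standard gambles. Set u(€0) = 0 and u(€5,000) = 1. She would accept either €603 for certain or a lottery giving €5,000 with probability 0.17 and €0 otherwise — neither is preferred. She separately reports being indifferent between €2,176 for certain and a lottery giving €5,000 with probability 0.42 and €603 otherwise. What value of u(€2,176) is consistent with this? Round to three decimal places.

0.519

First, u(€603) = 0.17·u(€5,000) + 0.83·u(€0) = 0.17.
Chaining: u(€2,176) = 0.42·1.00 + 0.58·0.17 = 0.5186.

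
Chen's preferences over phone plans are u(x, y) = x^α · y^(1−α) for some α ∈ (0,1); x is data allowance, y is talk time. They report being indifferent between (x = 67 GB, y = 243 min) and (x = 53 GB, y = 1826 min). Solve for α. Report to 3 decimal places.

Set the two utilities equal: 67^α·243^(1−α) = 53^α·1826^(1−α).
Taking logs: α·ln 67 + (1−α)·ln 243 = α·ln 53 + (1−α)·ln 1826, i.e. α·0.234401 = (1−α)·2.016822.
With A = 0.234401 and B = 2.016822: α·A = (1−α)·B, so α = B/(A+B) = 2.016822/2.251223 ≈ 0.896.

α ≈ 0.896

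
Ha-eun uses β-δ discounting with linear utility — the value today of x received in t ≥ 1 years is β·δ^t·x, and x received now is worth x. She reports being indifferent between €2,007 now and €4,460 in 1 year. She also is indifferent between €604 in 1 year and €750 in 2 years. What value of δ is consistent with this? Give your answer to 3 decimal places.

From the later pair, β·δ^1·604 = β·δ^2·750; dividing through, δ = 604/750 = 0.80533.

δ ≈ 0.805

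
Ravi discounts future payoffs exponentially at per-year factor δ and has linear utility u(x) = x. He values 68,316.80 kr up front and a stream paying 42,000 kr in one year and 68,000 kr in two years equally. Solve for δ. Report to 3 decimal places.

Equating present values: 68316.80 = 42000δ + 68000δ².
That is, 68000δ² + 42000δ − 68316.80 = 0, a quadratic in δ.
By the quadratic formula (taking the positive root), δ = (−42000 + √20346169600.00) / 136000 ≈ 0.740.

δ ≈ 0.740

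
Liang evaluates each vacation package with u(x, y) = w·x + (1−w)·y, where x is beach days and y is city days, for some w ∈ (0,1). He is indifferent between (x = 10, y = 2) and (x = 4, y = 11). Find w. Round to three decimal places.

w = 0.600

u(10,2) = u(4,11) means w·10 + (1−w)·2 = w·4 + (1−w)·11.
Rearranging, 6·w − 9·(1−w) = 0.
The marginal rate of substitution is 9/6, so w = 9/(6+9) = 0.600.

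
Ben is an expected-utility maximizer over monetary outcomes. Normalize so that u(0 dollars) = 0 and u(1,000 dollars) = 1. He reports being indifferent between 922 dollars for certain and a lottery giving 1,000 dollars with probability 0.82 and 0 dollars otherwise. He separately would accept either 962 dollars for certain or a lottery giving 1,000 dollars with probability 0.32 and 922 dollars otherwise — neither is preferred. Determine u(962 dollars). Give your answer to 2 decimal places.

0.88

From the first indifference, u(922 dollars) = 0.82·u(1,000 dollars) + 0.18·u(0 dollars) = 0.82·1 + 0.18·0 = 0.82.
Then u(962 dollars) = 0.32·u(1,000 dollars) + 0.68·u(922 dollars) = 0.32·1.00 + 0.68·0.82 = 0.8776.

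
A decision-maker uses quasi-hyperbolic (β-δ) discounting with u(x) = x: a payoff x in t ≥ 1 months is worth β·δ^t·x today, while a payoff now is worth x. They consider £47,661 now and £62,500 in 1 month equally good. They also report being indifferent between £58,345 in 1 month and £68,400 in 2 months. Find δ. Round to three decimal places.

Both payoffs in the second observation are in the future, so β drops out: δ^1·58345 = δ^2·68400 ⇒ δ = 58345/68400 = 0.85300.

δ ≈ 0.853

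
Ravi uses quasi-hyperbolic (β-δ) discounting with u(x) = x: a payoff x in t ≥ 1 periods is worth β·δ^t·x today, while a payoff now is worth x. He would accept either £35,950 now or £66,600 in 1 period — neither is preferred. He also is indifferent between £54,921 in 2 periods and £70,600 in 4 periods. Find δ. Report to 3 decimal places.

δ ≈ 0.882

The second indifference involves only future payoffs, so β cancels: β·δ^2·54921 = β·δ^4·70600, giving δ^2 = 54921/70600 = 0.77792, so δ = 0.88200.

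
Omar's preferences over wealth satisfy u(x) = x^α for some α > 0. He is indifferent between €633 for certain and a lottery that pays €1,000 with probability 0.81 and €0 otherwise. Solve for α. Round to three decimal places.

EU(lottery) = 0.81·1000^α + 0.19·0 = 0.81·1000^α.
Setting u(633) equal to that: 633^α = 0.81·1000^α ⇒ (633/1000)^α = 0.81.
Taking logs: α·ln(633/1000) = ln(0.81), so α = -0.210721 / -0.457285 ≈ 0.461.

α ≈ 0.461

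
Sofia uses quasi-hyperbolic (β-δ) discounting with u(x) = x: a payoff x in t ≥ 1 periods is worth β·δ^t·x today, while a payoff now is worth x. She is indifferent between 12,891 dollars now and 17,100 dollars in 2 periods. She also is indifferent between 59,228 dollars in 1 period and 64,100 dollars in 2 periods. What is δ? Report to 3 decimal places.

Both payoffs in the second observation are in the future, so β drops out: δ^1·59228 = δ^2·64100 ⇒ δ = 59228/64100 = 0.92399.

δ ≈ 0.924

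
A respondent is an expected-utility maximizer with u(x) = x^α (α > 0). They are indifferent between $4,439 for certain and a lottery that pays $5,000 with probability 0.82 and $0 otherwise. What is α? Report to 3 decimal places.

Since u(0) = 0, the lottery's EU is 0.82·5000^α.
Equating: 4439^α = 0.82·5000^α, i.e. 0.8878^α = 0.82.
α = ln(0.82) / ln(4439/5000) = -0.198451/-0.119009 ≈ 1.668.

α ≈ 1.668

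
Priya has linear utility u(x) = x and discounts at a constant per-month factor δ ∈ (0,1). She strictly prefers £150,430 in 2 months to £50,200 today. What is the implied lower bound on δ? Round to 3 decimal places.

Under u(x) = x this choice says 50200 < δ^2·150430.
Dividing by 150430: δ^2 > 0.33371. Both sides are positive, so the square root keeps the direction.
δ > 0.33371^(1/2) = 0.578.

δ > 0.578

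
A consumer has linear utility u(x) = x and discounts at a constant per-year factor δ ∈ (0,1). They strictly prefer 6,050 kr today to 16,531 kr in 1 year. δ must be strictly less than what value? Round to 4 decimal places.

Comparing present values: 6050 > δ·16531.
Dividing through by 16531 gives δ < 0.36598.

δ < 0.3660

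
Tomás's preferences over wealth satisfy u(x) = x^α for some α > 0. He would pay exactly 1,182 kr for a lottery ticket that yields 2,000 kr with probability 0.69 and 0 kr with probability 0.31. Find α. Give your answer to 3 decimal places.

Since u(0) = 0, the lottery's EU is 0.69·2000^α.
Setting u(1182) equal to that: 1182^α = 0.69·2000^α ⇒ (1182/2000)^α = 0.69.
α = ln(0.69) / ln(1182/2000) = -0.371064/-0.525939 ≈ 0.706.

α ≈ 0.706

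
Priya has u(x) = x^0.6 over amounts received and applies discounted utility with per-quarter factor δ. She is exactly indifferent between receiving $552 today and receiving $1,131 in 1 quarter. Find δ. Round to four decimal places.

δ ≈ 0.6503

Indifference means u(552) = δ · u(1131), so δ = u(552)/u(1131).
Since u(x) = x^0.6, δ = (552/1131)^0.6 = 0.48806^0.6 = 0.65026.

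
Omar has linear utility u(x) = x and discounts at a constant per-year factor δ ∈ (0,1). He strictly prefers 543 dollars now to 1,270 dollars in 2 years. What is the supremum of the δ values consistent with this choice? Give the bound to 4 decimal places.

δ < 0.6539

The preference means 543 > δ^2·1270.
Dividing by 1270: δ^2 < 0.42756. Both sides are positive, so the square root keeps the direction.
δ < 0.42756^(1/2) = 0.6539.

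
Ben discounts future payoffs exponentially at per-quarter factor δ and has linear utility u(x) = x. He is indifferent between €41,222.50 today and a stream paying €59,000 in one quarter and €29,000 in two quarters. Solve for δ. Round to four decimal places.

The stream is worth 59000δ + 29000δ² today, so 59000δ + 29000δ² = 41222.50.
So 29000δ² + 59000δ − 41222.50 = 0.
The positive root is δ = [−59000 + √(59000² + 4·29000·41222.50)] / (2·29000) = (−59000 + 90900.000)/58000 ≈ 0.5500.

δ ≈ 0.5500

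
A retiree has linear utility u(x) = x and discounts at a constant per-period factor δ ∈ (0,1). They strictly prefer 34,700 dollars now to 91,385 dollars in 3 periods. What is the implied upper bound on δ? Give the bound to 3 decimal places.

The preference means 34700 > δ^3·91385.
Dividing by 91385: δ^3 < 0.37971. Both sides are positive, so the cube root keeps the direction.
δ < 0.37971^(1/3) = 0.724.

δ < 0.724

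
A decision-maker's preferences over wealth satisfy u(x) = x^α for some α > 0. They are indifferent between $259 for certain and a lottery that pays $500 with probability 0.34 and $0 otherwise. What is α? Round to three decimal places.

The lottery's expected utility is 0.34·u(500) + 0.66·u(0) = 0.34·500^α (since u(0) = 0 for α > 0).
Equating: 259^α = 0.34·500^α, i.e. 0.5180^α = 0.34.
α = ln(0.34) / ln(259/500) = -1.078810/-0.657780 ≈ 1.640.

α ≈ 1.640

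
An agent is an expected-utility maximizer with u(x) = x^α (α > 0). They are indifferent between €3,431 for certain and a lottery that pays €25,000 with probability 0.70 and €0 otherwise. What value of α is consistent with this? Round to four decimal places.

EU(lottery) = 0.70·25000^α + 0.30·0 = 0.70·25000^α.
Indifference: 3431^α = 0.70·25000^α, so (3431/25000)^α = 0.70.
Take logs: α = ln 0.70 / ln(3431/25000) ≈ 0.179592.

α ≈ 0.1796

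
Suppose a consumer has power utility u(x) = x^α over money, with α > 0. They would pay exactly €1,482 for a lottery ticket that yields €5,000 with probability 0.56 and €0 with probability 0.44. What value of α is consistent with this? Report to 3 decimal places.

The lottery's expected utility is 0.56·u(5000) + 0.44·u(0) = 0.56·5000^α (since u(0) = 0 for α > 0).
Indifference: 1482^α = 0.56·5000^α, so (1482/5000)^α = 0.56.
Take logs: α = ln 0.56 / ln(1482/5000) ≈ 0.47681.

α ≈ 0.477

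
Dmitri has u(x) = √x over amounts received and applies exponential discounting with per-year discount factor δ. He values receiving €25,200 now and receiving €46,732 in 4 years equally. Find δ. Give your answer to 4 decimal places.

Equating discounted utilities: u(25200) = δ^4·u(46732) ⇒ δ^4 = u(25200)/u(46732).
With u(x) = √x: δ^4 = √25200/√46732 = √(25200/46732) = 0.73433.
So δ = 0.73433^(1/4) ≈ 0.9257.

δ ≈ 0.9257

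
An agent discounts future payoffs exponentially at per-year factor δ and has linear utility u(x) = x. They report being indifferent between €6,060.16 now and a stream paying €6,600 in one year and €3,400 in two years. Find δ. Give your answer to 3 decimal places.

δ ≈ 0.680

Equating present values: 6060.16 = 6600δ + 3400δ².
That is, 3400δ² + 6600δ − 6060.16 = 0, a quadratic in δ.
δ = (−6600 + √(6600² + 4·3400·6060.16)) / (2·3400) = (−6600 + √125978176.00) / 6800 ≈ 0.680.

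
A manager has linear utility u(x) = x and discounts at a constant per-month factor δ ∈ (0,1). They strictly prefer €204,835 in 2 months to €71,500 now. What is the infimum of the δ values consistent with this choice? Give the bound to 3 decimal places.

δ > 0.591

The preference means 71500 < δ^2·204835.
Dividing by 204835: δ^2 > 0.34906. Both sides are positive, so the square root keeps the direction.
δ > (71500/204835)^(1/2) ≈ 0.591.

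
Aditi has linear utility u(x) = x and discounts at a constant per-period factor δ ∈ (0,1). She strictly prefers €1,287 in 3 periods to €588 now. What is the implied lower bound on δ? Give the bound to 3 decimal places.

δ > 0.770

Comparing present values: 588 < δ^3·1287.
So δ^3 > 588/1287 = 0.45688; taking the cube root of both positive sides preserves the inequality.
δ > (588/1287)^(1/3) ≈ 0.770.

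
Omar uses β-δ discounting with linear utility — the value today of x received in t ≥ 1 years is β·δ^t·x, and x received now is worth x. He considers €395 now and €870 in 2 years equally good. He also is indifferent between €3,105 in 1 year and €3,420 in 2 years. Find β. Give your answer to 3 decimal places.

Both payoffs in the second observation are in the future, so β drops out: δ^1·3105 = δ^2·3420 ⇒ δ = 3105/3420 = 0.90789.
The first indifference: 395 = β·δ^2·870, so β = 395/(δ^2·870) = 395/(0.82427·870) ≈ 0.551.

β ≈ 0.551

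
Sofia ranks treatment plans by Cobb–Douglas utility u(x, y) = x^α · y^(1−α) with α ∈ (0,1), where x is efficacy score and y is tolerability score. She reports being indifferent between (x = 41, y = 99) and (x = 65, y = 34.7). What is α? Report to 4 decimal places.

α ≈ 0.6947

Indifference: 41^α · 99^(1−α) = 65^α · 34.7^(1−α).
Rearrange to (41/65)^α = (34.7/99)^(1−α) and take logs: α·-0.4608152 = (1−α)·-1.0483802.
So α/(1−α) = (-1.0483802)/(-0.4608152) = 2.2750556, and α = 2.2750556/3.2750556 ≈ 0.6947.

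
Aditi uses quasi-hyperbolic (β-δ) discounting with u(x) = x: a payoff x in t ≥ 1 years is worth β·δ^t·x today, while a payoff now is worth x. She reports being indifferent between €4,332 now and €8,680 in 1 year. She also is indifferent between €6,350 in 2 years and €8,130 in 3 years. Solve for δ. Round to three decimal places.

δ ≈ 0.781

Both payoffs in the second observation are in the future, so β drops out: δ^2·6350 = δ^3·8130 ⇒ δ = 6350/8130 = 0.78106.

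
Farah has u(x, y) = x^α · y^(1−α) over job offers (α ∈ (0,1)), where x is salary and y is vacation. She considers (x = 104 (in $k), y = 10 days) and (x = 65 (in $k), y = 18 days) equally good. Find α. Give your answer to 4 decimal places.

α ≈ 0.5557

The Cobb–Douglas utilities coincide, so 104^α·10^(1−α) = 65^α·18^(1−α).
(104/65)^α = (18/10)^(1−α); take logs: α·ln(104/65) = (1−α)·ln(18/10), i.e. α·0.4700036 = (1−α)·0.5877867.
With A = 0.4700036 and B = 0.5877867: α·A = (1−α)·B, so α = B/(A+B) = 0.5877867/1.0577903 ≈ 0.5557.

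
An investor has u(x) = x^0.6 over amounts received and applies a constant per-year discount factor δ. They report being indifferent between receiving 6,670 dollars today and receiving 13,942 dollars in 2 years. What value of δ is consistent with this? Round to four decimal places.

The payoff in 2 years is discounted by δ^2, so u(6670) = δ^2·u(13942) and δ^2 = u(6670)/u(13942).
Since u(x) = x^0.6, δ^2 = (6670/13942)^0.6 = 0.47841^0.6 = 0.64251.
So δ = 0.64251^(1/2) ≈ 0.8016.

δ ≈ 0.8016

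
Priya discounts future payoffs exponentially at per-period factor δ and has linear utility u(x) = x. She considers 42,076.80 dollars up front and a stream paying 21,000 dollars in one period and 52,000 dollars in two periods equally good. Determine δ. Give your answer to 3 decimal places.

The stream is worth 21000δ + 52000δ² today, so 21000δ + 52000δ² = 42076.80.
That is, 52000δ² + 21000δ − 42076.80 = 0, a quadratic in δ.
By the quadratic formula (taking the positive root), δ = (−21000 + √9192974400.00) / 104000 ≈ 0.720.

δ ≈ 0.720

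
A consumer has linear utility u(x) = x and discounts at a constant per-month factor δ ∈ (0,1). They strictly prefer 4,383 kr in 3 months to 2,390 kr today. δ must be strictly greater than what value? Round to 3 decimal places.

δ > 0.817

Under u(x) = x this choice says 2390 < δ^3·4383.
Dividing by 4383: δ^3 > 0.54529. Both sides are positive, so the cube root keeps the direction.
δ > 0.54529^(1/3) = 0.817.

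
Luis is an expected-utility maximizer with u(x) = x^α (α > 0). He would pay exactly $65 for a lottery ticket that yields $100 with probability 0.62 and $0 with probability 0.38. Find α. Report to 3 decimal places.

α ≈ 1.110

Since u(0) = 0, the lottery's EU is 0.62·100^α.
Equating: 65^α = 0.62·100^α, i.e. 0.6500^α = 0.62.
α = ln(0.62) / ln(65/100) = -0.478036/-0.430783 ≈ 1.110.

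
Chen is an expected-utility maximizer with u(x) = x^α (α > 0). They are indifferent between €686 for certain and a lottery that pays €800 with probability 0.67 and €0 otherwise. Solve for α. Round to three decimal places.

α ≈ 2.605

The lottery's expected utility is 0.67·u(800) + 0.33·u(0) = 0.67·800^α (since u(0) = 0 for α > 0).
Setting u(686) equal to that: 686^α = 0.67·800^α ⇒ (686/800)^α = 0.67.
Taking logs: α·ln(686/800) = ln(0.67), so α = -0.400478 / -0.153734 ≈ 2.605.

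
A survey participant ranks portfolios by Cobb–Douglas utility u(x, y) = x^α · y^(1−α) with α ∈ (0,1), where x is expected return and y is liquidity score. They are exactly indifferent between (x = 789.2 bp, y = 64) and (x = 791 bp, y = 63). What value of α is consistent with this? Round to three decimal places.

α ≈ 0.874

Indifference: 789.2^α · 64^(1−α) = 791^α · 63^(1−α).
Rearrange to (789.2/791)^α = (63/64)^(1−α) and take logs: α·-0.002278 = (1−α)·-0.015748.
With A = -0.002278 and B = -0.015748: α·A = (1−α)·B, so α = B/(A+B) = -0.015748/-0.018026 ≈ 0.874.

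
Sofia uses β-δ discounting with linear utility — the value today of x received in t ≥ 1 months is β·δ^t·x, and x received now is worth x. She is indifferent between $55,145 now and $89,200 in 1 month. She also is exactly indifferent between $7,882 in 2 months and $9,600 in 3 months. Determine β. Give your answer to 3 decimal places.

β ≈ 0.753

From the later pair, β·δ^2·7882 = β·δ^3·9600; dividing through, δ = 7882/9600 = 0.82104.
Now use the now-vs-future pair: 55145 = β·δ·89200 gives β = 55145/(0.82104·89200) ≈ 0.753.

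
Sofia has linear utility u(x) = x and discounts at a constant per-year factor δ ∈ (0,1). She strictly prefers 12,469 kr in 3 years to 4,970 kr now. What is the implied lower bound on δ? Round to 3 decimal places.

Under u(x) = x this choice says 4970 < δ^3·12469.
Dividing by 12469: δ^3 > 0.39859. Both sides are positive, so the cube root keeps the direction.
δ > 0.39859^(1/3) = 0.736.

δ > 0.736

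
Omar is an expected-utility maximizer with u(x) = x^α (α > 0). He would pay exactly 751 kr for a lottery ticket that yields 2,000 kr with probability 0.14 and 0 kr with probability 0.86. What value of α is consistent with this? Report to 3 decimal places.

EU(lottery) = 0.14·2000^α + 0.86·0 = 0.14·2000^α.
Equating: 751^α = 0.14·2000^α, i.e. 0.3755^α = 0.14.
Taking logs: α·ln(751/2000) = ln(0.14), so α = -1.966113 / -0.979497 ≈ 2.007.

α ≈ 2.007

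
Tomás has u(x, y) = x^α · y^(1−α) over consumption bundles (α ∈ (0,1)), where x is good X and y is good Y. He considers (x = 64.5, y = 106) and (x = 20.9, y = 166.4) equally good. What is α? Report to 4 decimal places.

Set the two utilities equal: 64.5^α·106^(1−α) = 20.9^α·166.4^(1−α).
(64.5/20.9)^α = (166.4/106)^(1−α); take logs: α·ln(64.5/20.9) = (1−α)·ln(166.4/106), i.e. α·1.1269161 = (1−α)·0.4509554.
Thus α·(1.5778715) = 0.4509554, so α = 0.4509554/1.5778715 ≈ 0.2858.

α ≈ 0.2858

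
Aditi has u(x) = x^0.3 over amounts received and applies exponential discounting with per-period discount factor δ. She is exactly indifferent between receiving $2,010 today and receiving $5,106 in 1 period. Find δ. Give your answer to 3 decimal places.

δ ≈ 0.756

The payoff in 1 period is discounted by δ, so u(2010) = δ·u(5106) and δ = u(2010)/u(5106).
Since u(x) = x^0.3, δ = (2010/5106)^0.3 = 0.39365^0.3 = 0.75602.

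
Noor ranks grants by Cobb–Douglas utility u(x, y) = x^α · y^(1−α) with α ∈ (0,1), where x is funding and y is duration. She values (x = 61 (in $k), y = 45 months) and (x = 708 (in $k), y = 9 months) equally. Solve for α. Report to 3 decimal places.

α ≈ 0.396

The Cobb–Douglas utilities coincide, so 61^α·45^(1−α) = 708^α·9^(1−α).
Taking logs: α·ln 61 + (1−α)·ln 45 = α·ln 708 + (1−α)·ln 9, i.e. α·-2.451570 = (1−α)·-1.609438.
With A = -2.451570 and B = -1.609438: α·A = (1−α)·B, so α = B/(A+B) = -1.609438/-4.061008 ≈ 0.396.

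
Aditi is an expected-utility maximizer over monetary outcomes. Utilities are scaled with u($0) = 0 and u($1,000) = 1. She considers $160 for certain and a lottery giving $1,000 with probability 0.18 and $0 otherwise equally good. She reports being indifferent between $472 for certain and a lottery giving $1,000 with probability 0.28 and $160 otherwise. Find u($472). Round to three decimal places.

0.410

From the first indifference, u($160) = 0.18·u($1,000) + 0.82·u($0) = 0.18·1 + 0.82·0 = 0.18.
Chaining: u($472) = 0.28·1.00 + 0.72·0.18 = 0.4096.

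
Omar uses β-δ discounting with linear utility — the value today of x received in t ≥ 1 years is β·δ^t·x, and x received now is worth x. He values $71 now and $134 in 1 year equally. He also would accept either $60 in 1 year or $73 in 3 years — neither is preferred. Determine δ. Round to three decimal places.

Both payoffs in the second observation are in the future, so β drops out: δ^1·60 = δ^3·73 ⇒ δ^2 = 60/73 = 0.82192, so δ = 0.90660.

δ ≈ 0.907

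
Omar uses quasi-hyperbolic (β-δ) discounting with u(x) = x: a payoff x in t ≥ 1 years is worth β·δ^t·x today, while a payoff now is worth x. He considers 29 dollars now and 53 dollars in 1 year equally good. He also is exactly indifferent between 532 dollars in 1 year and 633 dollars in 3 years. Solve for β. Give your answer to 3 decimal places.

β ≈ 0.597

From the later pair, β·δ^1·532 = β·δ^3·633; dividing through, δ^2 = 532/633 = 0.84044, so δ = 0.91676.
Now use the now-vs-future pair: 29 = β·δ·53 gives β = 29/(0.91676·53) ≈ 0.597.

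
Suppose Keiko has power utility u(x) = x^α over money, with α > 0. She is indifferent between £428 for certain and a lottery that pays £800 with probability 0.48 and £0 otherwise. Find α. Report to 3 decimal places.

α ≈ 1.173

Since u(0) = 0, the lottery's EU is 0.48·800^α.
Indifference: 428^α = 0.48·800^α, so (428/800)^α = 0.48.
Take logs: α = ln 0.48 / ln(428/800) ≈ 1.17343.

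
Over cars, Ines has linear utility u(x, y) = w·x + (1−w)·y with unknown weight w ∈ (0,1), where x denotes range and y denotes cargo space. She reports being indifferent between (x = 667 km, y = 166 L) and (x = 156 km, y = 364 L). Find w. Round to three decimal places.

Indifference: w·667 + (1−w)·166 = w·156 + (1−w)·364.
Rearranging, 511·w − 198·(1−w) = 0.
So w/(1−w) = 198/511 = 0.3875, giving w = 198/(511+198) = 0.279.

w = 0.279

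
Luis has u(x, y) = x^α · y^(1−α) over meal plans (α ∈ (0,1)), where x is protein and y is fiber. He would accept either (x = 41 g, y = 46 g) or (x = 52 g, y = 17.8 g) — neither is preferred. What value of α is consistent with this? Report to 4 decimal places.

α ≈ 0.7998

Indifference: 41^α · 46^(1−α) = 52^α · 17.8^(1−α).
Taking logs: α·ln 41 + (1−α)·ln 46 = α·ln 52 + (1−α)·ln 17.8, i.e. α·-0.2376717 = (1−α)·-0.9494429.
So α/(1−α) = (-0.9494429)/(-0.2376717) = 3.9947663, and α = 3.9947663/4.9947663 ≈ 0.7998.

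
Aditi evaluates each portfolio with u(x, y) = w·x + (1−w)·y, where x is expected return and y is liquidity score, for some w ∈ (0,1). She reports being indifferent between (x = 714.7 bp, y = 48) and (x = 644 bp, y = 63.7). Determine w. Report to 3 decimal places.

Equating utilities: w·714.7 + (1−w)·48 = w·644 + (1−w)·63.7.
Rearranging, 70.7·w − 15.7·(1−w) = 0.
So w/(1−w) = 15.7/70.7 = 0.2221, giving w = 15.7/(70.7+15.7) = 0.182.

w = 0.182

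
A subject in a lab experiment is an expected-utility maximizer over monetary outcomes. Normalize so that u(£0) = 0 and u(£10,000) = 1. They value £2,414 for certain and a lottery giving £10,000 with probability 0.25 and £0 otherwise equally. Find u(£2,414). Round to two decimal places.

By the standard-gamble method, u(£2,414) is just the indifference probability on the best outcome: 0.25.

0.25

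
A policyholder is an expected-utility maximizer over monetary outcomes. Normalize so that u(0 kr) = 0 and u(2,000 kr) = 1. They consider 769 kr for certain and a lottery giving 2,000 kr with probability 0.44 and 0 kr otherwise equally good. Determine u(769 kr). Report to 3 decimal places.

u(769 kr) equals the lottery's expected utility: 0.44·1 + 0.56·0 = 0.44.

0.440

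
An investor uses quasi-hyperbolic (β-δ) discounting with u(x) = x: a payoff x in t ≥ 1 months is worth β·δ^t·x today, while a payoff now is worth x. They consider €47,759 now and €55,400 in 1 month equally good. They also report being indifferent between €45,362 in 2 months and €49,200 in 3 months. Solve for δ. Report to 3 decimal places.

δ ≈ 0.922

The second indifference involves only future payoffs, so β cancels: β·δ^2·45362 = β·δ^3·49200, giving δ = 45362/49200 = 0.92199.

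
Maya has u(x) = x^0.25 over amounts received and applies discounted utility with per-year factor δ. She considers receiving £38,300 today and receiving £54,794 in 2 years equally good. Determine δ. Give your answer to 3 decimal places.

δ ≈ 0.956

Indifference means u(38300) = δ^2 · u(54794), so δ^2 = u(38300)/u(54794).
Since u(x) = x^0.25, δ^2 = (38300/54794)^0.25 = 0.69898^0.25 = 0.91436.
Hence δ = (0.91436)^(1/2) = 0.95622.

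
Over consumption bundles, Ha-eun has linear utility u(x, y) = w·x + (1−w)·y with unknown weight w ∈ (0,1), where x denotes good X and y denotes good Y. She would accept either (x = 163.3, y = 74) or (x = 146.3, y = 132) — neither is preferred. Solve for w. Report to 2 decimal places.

w = 0.77

Equating utilities: w·163.3 + (1−w)·74 = w·146.3 + (1−w)·132.
Collecting terms: w·17 = (1−w)·58.
Hence w = 58/(17+58) = 58/75 = 0.77.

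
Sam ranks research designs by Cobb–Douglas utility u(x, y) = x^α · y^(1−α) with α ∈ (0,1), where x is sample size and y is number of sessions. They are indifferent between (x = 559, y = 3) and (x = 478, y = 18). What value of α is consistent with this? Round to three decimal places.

α ≈ 0.920

Indifference: 559^α · 3^(1−α) = 478^α · 18^(1−α).
Rearrange to (559/478)^α = (18/3)^(1−α) and take logs: α·0.156539 = (1−α)·1.791759.
Thus α·(1.948298) = 1.791759, so α = 1.791759/1.948298 ≈ 0.920.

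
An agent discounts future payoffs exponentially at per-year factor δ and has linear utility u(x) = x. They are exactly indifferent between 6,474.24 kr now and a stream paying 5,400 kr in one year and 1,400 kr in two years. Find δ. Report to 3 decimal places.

δ ≈ 0.960

Present value of the stream is 5400·δ + 1400·δ². Indifference gives 5400δ + 1400δ² = 6474.24.
So 1400δ² + 5400δ − 6474.24 = 0.
δ = (−5400 + √(5400² + 4·1400·6474.24)) / (2·1400) = (−5400 + √65415744.00) / 2800 ≈ 0.960.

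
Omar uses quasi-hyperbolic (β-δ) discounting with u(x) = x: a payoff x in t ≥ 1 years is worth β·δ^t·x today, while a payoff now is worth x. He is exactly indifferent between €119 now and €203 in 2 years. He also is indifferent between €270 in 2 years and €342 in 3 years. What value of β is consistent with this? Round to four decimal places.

Both payoffs in the second observation are in the future, so β drops out: δ^2·270 = δ^3·342 ⇒ δ = 270/342 = 0.78947.
Now use the now-vs-future pair: 119 = β·δ^2·203 gives β = 119/(0.62327·203) ≈ 0.9405.

β ≈ 0.9405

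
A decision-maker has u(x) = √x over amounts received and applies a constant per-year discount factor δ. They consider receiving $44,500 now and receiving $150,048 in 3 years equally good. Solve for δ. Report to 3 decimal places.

δ ≈ 0.817

Equating discounted utilities: u(44500) = δ^3·u(150048) ⇒ δ^3 = u(44500)/u(150048).
With u(x) = √x: δ^3 = √44500/√150048 = √(44500/150048) = 0.54458.
Hence δ = (0.54458)^(1/3) = 0.81662.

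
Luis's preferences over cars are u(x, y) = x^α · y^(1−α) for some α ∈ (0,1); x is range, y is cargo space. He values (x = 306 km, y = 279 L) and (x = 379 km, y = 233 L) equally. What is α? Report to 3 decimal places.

α ≈ 0.457

Indifference: 306^α · 279^(1−α) = 379^α · 233^(1−α).
Taking logs: α·ln 306 + (1−α)·ln 279 = α·ln 379 + (1−α)·ln 233, i.e. α·-0.213951 = (1−α)·-0.180173.
With A = -0.213951 and B = -0.180173: α·A = (1−α)·B, so α = B/(A+B) = -0.180173/-0.394124 ≈ 0.457.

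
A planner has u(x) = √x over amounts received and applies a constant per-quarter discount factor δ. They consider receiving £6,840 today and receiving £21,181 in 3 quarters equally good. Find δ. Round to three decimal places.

δ ≈ 0.828

Indifference means u(6840) = δ^3 · u(21181), so δ^3 = u(6840)/u(21181).
Since u(x) = √x, δ^3 = √(6840/21181) = 0.56827.
Hence δ = (0.56827)^(1/3) = 0.82829.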